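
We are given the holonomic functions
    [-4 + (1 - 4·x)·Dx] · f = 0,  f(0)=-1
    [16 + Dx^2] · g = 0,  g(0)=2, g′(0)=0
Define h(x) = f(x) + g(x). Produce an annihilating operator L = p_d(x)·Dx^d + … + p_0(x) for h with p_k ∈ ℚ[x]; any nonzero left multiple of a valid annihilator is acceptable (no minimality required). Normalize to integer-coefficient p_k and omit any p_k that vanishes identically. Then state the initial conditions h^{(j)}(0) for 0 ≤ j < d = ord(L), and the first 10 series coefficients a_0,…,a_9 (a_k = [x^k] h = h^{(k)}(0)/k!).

L = (448 - 512·x + 1024·x^2) + (-48 + 320·x - 768·x^2 + 1024·x^3)·Dx + (28 - 32·x + 64·x^2)·Dx^2 + (-3 + 20·x - 48·x^2 + 64·x^3)·Dx^3  (order 3).
h: a_k = 1, -4, -32, -64, -704/3, -1024, -184832/45, -16384, -20642816/315, -262144, …
ICs: h(0) = 1, h′(0) = -4, h′′(0) = -64.

f: a_k = -1, -4, -16, -64, -256, -1024, -4096, -16384, -65536, -262144, …
g: a_k = 2, 0, -16, 0, 64/3, 0, -512/45, 0, 1024/315, 0, …
Weyl lclm of L_f,L_g ⇒ L₀ (ord ≤ 3).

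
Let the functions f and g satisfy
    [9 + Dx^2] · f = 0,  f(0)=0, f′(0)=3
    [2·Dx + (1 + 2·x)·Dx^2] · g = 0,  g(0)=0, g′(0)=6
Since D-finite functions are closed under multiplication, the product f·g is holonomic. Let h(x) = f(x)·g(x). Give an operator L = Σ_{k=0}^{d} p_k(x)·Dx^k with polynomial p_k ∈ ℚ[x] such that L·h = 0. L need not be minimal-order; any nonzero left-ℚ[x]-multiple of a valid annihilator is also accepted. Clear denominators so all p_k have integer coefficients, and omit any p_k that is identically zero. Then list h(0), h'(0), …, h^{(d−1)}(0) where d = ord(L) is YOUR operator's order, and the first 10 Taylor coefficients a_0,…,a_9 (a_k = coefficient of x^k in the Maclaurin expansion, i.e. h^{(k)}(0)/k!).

L = (63 + 1053·x + 3969·x^2 + 5832·x^3 + 2916·x^4) + (63 + 450·x + 972·x^2 + 648·x^3)·Dx + (25 + 270·x + 918·x^2 + 1296·x^3 + 648·x^4)·Dx^2 + (7 + 50·x + 108·x^2 + 72·x^3)·Dx^3 + (2 + 17·x + 53·x^2 + 72·x^3 + 36·x^4)·Dx^4  (order 4).
h: a_k = 0, 0, 18, -18, -3, -9, 135/4, -1083/20, 5139/56, -9279/56, …
ICs: h(0) = 0, h′(0) = 0, h′′(0) = 36, h′′′(0) = -108.

f: a_k = 0, 3, 0, -9/2, 0, 81/40, 0, -243/560, 0, 243/4480, …
g: a_k = 0, 6, -6, 8, -12, 96/5, -32, 384/7, -96, 512/3, …
f·g: L₀ = L_f ⊗_s L_g, ord ≤ 2·2.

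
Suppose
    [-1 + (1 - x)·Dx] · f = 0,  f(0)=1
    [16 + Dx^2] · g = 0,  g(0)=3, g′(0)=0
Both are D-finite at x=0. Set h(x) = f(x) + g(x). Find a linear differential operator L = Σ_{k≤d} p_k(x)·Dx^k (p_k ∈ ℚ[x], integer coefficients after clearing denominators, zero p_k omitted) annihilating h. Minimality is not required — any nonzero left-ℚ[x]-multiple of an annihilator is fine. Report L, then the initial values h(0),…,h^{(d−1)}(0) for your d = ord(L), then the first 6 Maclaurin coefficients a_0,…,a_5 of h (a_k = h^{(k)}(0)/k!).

f: a_k = 1, 1, 1, 1, 1, 1, …
g: a_k = 3, 0, -24, 0, 32, 0, …
f+g: L₀ = lclm(L_f,L_g), ord ≤ 1+2.
L = (176 - 256·x + 128·x^2) + (-144 + 400·x - 384·x^2 + 128·x^3)·Dx + (11 - 16·x + 8·x^2)·Dx^2 + (-9 + 25·x - 24·x^2 + 8·x^3)·Dx^3  (order 3).
h: a_k = 4, 1, -23, 1, 33, 1, …
ICs: h(0) = 4, h′(0) = 1, h′′(0) = -46.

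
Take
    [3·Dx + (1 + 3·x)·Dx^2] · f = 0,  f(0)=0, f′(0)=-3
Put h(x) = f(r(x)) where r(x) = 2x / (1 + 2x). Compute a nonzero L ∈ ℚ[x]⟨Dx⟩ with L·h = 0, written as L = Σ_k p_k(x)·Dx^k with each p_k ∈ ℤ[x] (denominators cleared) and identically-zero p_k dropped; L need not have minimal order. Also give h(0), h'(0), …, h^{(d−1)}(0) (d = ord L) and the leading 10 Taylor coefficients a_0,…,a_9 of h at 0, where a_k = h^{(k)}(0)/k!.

L = (10 + 32·x)·Dx + (1 + 10·x + 16·x^2)·Dx^2  (order 2).
h: a_k = 0, -6, 30, -168, 1020, -32736/5, 43680, -2097024/7, 2097120, -14913024, …
ICs: h(0) = 0, h′(0) = -6.

f: a_k = 0, -3, 9/2, -9, 81/4, -243/5, 243/2, -2187/7, 6561/8, -2187, …
h₀=f(r): pull back L_f along r ⇒ L₀.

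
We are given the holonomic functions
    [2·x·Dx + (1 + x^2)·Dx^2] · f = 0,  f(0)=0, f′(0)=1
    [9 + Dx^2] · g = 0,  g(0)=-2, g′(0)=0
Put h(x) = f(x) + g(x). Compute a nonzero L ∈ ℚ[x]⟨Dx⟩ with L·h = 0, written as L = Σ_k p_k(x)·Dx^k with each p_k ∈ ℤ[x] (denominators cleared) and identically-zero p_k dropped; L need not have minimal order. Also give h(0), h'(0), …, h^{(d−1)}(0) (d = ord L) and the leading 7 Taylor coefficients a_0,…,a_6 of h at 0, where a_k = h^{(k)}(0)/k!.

L = (-54·x + 540·x^3 + 162·x^5)·Dx + (63 + 279·x^2 + 297·x^4 + 81·x^6)·Dx^2 + (-6·x + 60·x^3 + 18·x^5)·Dx^3 + (7 + 31·x^2 + 33·x^4 + 9·x^6)·Dx^4  (order 4).
h: a_k = -2, 1, 9, -1/3, -27/4, 1/5, 81/40, …
ICs: h(0) = -2, h′(0) = 1, h′′(0) = 18, h′′′(0) = -2.

f: a_k = 0, 1, 0, -1/3, 0, 1/5, 0, …
g: a_k = -2, 0, 9, 0, -27/4, 0, 81/40, …
L₀ := lclm(L_f,L_g); ord L₀ ≤ 2+2.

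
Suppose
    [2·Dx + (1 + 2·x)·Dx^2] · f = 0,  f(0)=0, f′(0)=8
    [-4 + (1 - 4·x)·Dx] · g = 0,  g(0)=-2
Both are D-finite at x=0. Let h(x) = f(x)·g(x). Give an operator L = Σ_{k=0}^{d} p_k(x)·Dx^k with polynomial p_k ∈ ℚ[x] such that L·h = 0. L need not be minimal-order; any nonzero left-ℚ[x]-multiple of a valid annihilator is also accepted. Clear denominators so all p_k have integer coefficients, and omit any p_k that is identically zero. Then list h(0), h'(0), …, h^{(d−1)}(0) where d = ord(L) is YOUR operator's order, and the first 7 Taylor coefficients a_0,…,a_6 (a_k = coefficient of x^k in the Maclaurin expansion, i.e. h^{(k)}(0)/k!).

L = 8 + (6 + 24·x)·Dx + (-1 + 2·x + 8·x^2)·Dx^2  (order 2).
h: a_k = 0, -16, -48, -640/3, -2464/3, -50048/15, -66304/5, …
ICs: h(0) = 0, h′(0) = -16.

f: a_k = 0, 8, -8, 32/3, -16, 128/5, -128/3, …
g: a_k = -2, -8, -32, -128, -512, -2048, -8192, …
Product ⇒ symmetric product L₀, ord ≤ 2.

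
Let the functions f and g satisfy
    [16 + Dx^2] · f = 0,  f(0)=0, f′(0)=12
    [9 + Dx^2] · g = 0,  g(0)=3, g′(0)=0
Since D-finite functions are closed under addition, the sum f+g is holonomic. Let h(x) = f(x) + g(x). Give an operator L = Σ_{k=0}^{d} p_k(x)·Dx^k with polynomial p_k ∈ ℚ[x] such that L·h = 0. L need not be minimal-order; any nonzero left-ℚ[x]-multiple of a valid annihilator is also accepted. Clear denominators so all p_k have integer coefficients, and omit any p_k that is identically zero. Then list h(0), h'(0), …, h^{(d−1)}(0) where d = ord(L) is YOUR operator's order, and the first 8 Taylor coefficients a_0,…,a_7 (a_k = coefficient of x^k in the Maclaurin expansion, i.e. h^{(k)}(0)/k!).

f: a_k = 0, 12, 0, -32, 0, 128/5, 0, -1024/105, …
g: a_k = 3, 0, -27/2, 0, 81/8, 0, -243/80, 0, …
f+g: L₀ = lclm(L_f,L_g), ord ≤ 2+2.
L = 144 + 25·Dx^2 + Dx^4  (order 4).
h: a_k = 3, 12, -27/2, -32, 81/8, 128/5, -243/80, -1024/105, …
ICs: h(0) = 3, h′(0) = 12, h′′(0) = -27, h′′′(0) = -192.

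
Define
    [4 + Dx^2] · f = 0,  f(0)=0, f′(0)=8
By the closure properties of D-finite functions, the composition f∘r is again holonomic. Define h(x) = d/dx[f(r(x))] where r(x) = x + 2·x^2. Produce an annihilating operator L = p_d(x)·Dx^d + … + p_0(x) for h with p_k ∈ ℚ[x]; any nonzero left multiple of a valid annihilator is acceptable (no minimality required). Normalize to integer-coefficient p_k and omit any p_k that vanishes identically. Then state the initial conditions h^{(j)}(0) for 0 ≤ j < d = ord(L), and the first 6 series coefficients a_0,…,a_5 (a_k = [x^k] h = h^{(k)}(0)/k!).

f: a_k = 0, 8, 0, -16/3, 0, 16/15, …
Change of var in L_f (x↦r) gives L₀.
h=h₀': d/dx-closure on L₀ ⇒ L.
L = (52 + 64·x + 384·x^2 + 1024·x^3 + 1024·x^4) + (-12 - 48·x)·Dx + (1 + 8·x + 16·x^2)·Dx^2  (order 2).
h: a_k = 8, 32, -16, -128, -944/3, -192, …
ICs: h(0) = 8, h′(0) = 32.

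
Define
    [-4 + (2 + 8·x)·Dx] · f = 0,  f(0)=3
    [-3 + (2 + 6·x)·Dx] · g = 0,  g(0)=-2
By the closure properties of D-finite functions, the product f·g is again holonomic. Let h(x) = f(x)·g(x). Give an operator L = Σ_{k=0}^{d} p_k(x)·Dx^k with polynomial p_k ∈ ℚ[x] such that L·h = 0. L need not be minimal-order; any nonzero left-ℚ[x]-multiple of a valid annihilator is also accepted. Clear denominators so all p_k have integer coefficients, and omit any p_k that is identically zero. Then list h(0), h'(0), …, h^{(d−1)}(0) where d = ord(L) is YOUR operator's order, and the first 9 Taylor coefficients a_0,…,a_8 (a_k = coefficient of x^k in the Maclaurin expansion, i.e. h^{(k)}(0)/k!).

L = (-7 - 24·x) + (2 + 14·x + 24·x^2)·Dx  (order 1).
h: a_k = -6, -21, 3/4, -21/8, 591/64, -4179/128, 59391/512, -424053/1024, 24334983/16384, …
ICs: h(0) = -6.

f: a_k = 3, 6, -6, 12, -30, 84, -252, 792, -2574, …
g: a_k = -2, -3, 9/4, -27/8, 405/64, -1701/128, 15309/512, -72171/1024, 2814669/16384, …
h₀=f·g: eliminate ⇒ L₀, order ≤ 1·1.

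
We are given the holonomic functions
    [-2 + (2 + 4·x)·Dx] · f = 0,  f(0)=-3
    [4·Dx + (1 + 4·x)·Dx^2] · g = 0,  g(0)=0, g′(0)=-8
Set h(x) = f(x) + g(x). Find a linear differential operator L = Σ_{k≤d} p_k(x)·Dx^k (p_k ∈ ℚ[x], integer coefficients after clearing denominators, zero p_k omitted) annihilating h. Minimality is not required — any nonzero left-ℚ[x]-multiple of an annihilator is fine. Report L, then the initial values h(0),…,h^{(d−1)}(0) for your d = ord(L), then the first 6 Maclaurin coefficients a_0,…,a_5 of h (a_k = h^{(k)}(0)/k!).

L = (20 + 16·x)·Dx + (29 + 104·x + 80·x^2)·Dx^2 + (3 + 22·x + 48·x^2 + 32·x^3)·Dx^3  (order 3).
h: a_k = -3, -11, 35/2, -265/6, 1039/8, -16489/40, …
ICs: h(0) = -3, h′(0) = -11, h′′(0) = 35.

f: a_k = -3, -3, 3/2, -3/2, 15/8, -21/8, …
g: a_k = 0, -8, 16, -128/3, 128, -2048/5, …
Weyl lclm of L_f,L_g ⇒ L₀ (ord ≤ 3).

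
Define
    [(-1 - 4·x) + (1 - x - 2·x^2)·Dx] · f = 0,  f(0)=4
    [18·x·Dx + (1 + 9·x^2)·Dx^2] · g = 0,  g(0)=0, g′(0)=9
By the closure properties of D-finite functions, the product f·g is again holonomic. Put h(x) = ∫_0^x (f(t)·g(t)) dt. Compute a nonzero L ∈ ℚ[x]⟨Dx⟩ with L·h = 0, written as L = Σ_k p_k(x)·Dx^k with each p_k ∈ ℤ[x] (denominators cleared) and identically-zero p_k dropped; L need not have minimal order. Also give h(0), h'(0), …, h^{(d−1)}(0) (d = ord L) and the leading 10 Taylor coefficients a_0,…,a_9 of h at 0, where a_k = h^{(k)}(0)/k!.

L = (4 + 18·x + 108·x^2)·Dx + (2 - 10·x + 36·x^2 + 108·x^3)·Dx^2 + (-1 + x - 7·x^2 + 9·x^3 + 18·x^4)·Dx^3  (order 3).
h: a_k = 0, 0, 18, 12, 0, 72/5, 546/5, 3996/35, -7173/35, -32/7, …
ICs: h(0) = 0, h′(0) = 0, h′′(0) = 36.

f: a_k = 4, 4, 12, 20, 44, 84, 172, 340, 684, 1364, …
g: a_k = 0, 9, 0, -27, 0, 729/5, 0, -6561/7, 0, 6561, …
Product ⇒ symmetric product L₀, ord ≤ 2.
Integrate: L := L₀·Dx.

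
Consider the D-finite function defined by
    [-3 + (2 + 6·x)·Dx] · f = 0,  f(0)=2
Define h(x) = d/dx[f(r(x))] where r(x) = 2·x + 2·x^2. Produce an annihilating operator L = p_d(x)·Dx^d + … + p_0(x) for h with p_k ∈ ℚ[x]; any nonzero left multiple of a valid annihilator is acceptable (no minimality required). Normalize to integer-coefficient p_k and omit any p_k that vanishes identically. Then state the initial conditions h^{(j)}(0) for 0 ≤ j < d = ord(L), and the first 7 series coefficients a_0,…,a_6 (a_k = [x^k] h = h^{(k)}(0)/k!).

L = -1 + (-1 - 8·x - 18·x^2 - 12·x^3)·Dx  (order 1).
h: a_k = 6, -6, 27, -117, 2025/4, -8829/4, 77679/8, …
ICs: h(0) = 6.

f: a_k = 2, 3, -9/4, 27/8, -405/64, 1701/128, -15309/512, …
f∘r: x↦r, Dx↦Dx/r' in L_f ⇒ L₀.
h=h₀': d/dx-closure on L₀ ⇒ L.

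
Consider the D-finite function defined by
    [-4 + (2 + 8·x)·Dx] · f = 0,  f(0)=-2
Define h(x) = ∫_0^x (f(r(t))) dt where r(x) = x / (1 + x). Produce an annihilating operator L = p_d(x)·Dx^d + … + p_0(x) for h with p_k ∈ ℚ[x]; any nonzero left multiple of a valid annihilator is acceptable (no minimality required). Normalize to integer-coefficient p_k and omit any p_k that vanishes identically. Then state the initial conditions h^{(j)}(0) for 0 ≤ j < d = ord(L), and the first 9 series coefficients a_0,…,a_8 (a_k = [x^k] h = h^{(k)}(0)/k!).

f: a_k = -2, -4, 4, -8, 20, -56, 168, -528, 1716, …
L₀ from L_f via x↦r, Dx↦r'^{-1}Dx.
∫: right-multiply L₀ by Dx.
L = -2·Dx + (1 + 6·x + 5·x^2)·Dx^2  (order 2).
h: a_k = 0, -2, -2, 8/3, -5, 12, -34, 752/7, -731/2, …
ICs: h(0) = 0, h′(0) = -2.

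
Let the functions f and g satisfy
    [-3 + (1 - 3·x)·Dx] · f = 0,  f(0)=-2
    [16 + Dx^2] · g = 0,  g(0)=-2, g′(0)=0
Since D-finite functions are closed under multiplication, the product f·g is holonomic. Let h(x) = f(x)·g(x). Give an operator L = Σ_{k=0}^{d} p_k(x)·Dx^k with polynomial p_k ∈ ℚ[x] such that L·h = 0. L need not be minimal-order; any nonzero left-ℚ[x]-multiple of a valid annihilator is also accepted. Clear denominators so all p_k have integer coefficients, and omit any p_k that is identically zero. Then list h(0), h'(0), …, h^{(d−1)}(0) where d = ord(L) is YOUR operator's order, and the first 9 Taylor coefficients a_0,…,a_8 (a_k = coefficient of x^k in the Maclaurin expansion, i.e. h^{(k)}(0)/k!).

L = (-16 + 48·x) + 6·Dx + (-1 + 3·x)·Dx^2  (order 2).
h: a_k = 4, 12, 4, 12, 236/3, 236, 30836/45, 30836/15, 1944716/315, …
ICs: h(0) = 4, h′(0) = 12.

f: a_k = -2, -6, -18, -54, -162, -486, -1458, -4374, -13122, …
g: a_k = -2, 0, 16, 0, -64/3, 0, 512/45, 0, -1024/315, …
Sym-product of L_f,L_g gives L₀ (≤ ord 2).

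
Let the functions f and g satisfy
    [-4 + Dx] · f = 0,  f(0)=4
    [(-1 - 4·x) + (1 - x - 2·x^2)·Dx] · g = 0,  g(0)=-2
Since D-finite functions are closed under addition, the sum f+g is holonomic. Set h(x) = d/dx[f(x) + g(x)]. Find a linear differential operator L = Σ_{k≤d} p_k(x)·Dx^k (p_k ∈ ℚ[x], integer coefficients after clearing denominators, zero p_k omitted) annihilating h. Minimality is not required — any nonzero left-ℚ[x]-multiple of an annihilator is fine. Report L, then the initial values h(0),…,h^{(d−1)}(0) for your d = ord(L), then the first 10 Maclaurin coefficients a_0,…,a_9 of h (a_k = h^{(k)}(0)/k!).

f: a_k = 4, 16, 32, 128/3, 128/3, 512/15, 1024/45, 4096/315, 2048/315, 8192/2835, …
g: a_k = -2, -2, -6, -10, -22, -42, -86, -170, -342, -682, …
Sum ⇒ L₀ = lclm(L_f,L_g) in ℚ(x)⟨Dx⟩.
Differentiate: ansatz ord ≤ ord L₀ ⇒ L.
L = (12 + 240·x + 288·x^2 + 768·x^3 + 384·x^4) + (-7 - 56·x - 160·x^2 - 160·x^3 + 160·x^4 + 128·x^5)·Dx + (1 - x + 22·x^2 - 8·x^3 - 64·x^4 - 32·x^5)·Dx^2  (order 2).
h: a_k = 14, 52, 98, 248/3, -118/3, -5692/15, -49454/45, -845456/315, -1925278/315, -38693332/2835, …
ICs: h(0) = 14, h′(0) = 52.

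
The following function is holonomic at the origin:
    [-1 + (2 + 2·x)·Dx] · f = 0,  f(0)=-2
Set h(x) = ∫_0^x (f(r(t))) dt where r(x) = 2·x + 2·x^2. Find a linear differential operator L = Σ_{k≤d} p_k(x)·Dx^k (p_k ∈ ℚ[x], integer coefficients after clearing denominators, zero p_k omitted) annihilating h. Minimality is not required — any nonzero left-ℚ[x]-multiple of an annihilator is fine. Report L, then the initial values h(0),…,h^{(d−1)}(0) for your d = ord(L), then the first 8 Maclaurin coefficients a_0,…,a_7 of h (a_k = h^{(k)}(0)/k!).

L = (-1 - 2·x)·Dx + (1 + 2·x + 2·x^2)·Dx^2  (order 2).
h: a_k = 0, -2, -1, -1/3, 1/4, -3/20, 1/24, 3/56, …
ICs: h(0) = 0, h′(0) = -2.

f: a_k = -2, -1, 1/4, -1/8, 5/64, -7/128, 21/512, -33/1024, …
f∘r: x↦r, Dx↦Dx/r' in L_f ⇒ L₀.
h=∫₀ˣh₀: take L = L₀·Dx.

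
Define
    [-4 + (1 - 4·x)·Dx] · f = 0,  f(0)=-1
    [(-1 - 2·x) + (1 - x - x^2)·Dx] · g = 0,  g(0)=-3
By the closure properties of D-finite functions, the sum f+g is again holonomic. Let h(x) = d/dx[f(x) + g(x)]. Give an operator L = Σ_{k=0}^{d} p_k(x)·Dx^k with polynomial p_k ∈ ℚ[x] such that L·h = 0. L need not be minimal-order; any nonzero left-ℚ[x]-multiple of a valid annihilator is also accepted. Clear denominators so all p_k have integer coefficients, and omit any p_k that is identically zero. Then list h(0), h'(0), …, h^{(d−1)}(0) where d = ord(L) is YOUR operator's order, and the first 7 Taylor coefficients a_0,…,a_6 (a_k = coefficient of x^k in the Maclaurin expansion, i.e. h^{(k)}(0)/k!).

L = (120 + 192·x + 432·x^2 - 96·x^3 + 96·x^4) + (-39 - 48·x + 210·x^2 + 252·x^3 - 48·x^4 + 96·x^5)·Dx + (2 - x - 42·x^2 + 54·x^3 + 7·x^4 + 16·x^6)·Dx^2  (order 2).
h: a_k = -7, -44, -219, -1084, -5240, -24810, -115129, …
ICs: h(0) = -7, h′(0) = -44.

f: a_k = -1, -4, -16, -64, -256, -1024, -4096, …
g: a_k = -3, -3, -6, -9, -15, -24, -39, …
f+g: L₀ = lclm(L_f,L_g), ord ≤ 1+1.
Derive L from L₀ (diff closure).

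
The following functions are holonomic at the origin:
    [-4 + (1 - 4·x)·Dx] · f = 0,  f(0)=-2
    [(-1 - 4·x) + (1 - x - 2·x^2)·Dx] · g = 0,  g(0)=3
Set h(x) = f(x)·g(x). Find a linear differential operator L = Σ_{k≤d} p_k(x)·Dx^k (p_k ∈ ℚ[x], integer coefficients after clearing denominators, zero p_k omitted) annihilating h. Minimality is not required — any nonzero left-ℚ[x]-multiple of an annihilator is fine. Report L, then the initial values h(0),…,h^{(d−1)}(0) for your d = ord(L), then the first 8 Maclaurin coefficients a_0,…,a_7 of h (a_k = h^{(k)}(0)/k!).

L = (-5 + 4·x + 24·x^2) + (1 - 5·x + 2·x^2 + 8·x^3)·Dx  (order 1).
h: a_k = -6, -30, -138, -582, -2394, -9702, -39066, -156774, …
ICs: h(0) = -6.

f: a_k = -2, -8, -32, -128, -512, -2048, -8192, -32768, …
g: a_k = 3, 3, 9, 15, 33, 63, 129, 255, …
Product ⇒ symmetric product L₀, ord ≤ 1.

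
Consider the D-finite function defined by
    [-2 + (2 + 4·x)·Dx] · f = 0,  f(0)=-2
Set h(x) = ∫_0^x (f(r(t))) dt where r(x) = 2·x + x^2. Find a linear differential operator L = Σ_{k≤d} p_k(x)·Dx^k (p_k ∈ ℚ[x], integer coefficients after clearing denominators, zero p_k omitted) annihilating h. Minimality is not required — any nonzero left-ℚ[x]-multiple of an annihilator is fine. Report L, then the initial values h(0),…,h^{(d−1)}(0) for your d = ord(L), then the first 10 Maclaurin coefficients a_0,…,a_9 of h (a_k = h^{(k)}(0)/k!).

L = (-2 - 2·x)·Dx + (1 + 4·x + 2·x^2)·Dx^2  (order 2).
h: a_k = 0, -2, -2, 2/3, -1, 9/5, -11/3, 57/7, -77/4, 1717/36, …
ICs: h(0) = 0, h′(0) = -2.

f: a_k = -2, -2, 1, -1, 5/4, -7/4, 21/8, -33/8, 429/64, -715/64, …
Substitute x→r, Dx→(1/r')Dx; clear ⇒ L₀.
∫: right-multiply L₀ by Dx.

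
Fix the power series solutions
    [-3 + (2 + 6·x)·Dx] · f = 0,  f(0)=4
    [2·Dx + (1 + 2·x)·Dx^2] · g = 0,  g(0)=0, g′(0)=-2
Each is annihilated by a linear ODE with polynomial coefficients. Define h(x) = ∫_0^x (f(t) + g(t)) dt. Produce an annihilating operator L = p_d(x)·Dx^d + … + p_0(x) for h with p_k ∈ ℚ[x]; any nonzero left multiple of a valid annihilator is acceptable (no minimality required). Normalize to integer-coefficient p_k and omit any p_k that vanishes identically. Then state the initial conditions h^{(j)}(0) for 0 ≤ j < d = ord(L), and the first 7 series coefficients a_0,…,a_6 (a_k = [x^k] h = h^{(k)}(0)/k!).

L = (-6 + 36·x)·Dx^2 + (5 + 84·x + 180·x^2)·Dx^3 + (2 + 22·x + 72·x^2 + 72·x^3)·Dx^4  (order 4).
h: a_k = 0, 4, 2, -5/6, 49/48, -277/160, 6457/1920, …
ICs: h(0) = 0, h′(0) = 4, h′′(0) = 4, h′′′(0) = -5.

f: a_k = 4, 6, -9/2, 27/4, -405/32, 1701/64, -15309/256, …
g: a_k = 0, -2, 2, -8/3, 4, -32/5, 32/3, …
L₀ := lclm(L_f,L_g); ord L₀ ≤ 1+2.
Integrate: L := L₀·Dx.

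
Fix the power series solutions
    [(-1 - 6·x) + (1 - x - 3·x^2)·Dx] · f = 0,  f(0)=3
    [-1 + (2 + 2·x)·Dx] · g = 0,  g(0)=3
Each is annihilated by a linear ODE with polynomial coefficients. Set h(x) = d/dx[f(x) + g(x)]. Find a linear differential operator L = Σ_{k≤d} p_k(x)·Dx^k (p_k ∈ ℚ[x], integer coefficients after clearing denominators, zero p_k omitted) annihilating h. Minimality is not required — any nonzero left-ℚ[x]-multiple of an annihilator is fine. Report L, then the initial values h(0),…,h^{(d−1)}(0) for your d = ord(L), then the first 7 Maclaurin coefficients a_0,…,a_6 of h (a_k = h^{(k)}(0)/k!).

L = (-108 - 690·x - 1260·x^2 - 1620·x^3 - 810·x^4) + (-165 - 1476·x - 3819·x^2 - 6408·x^3 - 6345·x^4 - 2430·x^5)·Dx + (34 + 114·x + 134·x^2 - 378·x^3 - 1422·x^4 - 1530·x^5 - 540·x^6)·Dx^2  (order 2).
h: a_k = 9/2, 93/4, 1017/16, 7281/32, 153705/256, 893763/512, 9333429/2048, …
ICs: h(0) = 9/2, h′(0) = 93/4.

f: a_k = 3, 3, 12, 21, 57, 120, 291, …
g: a_k = 3, 3/2, -3/8, 3/16, -15/128, 21/256, -63/1024, …
h₀=f+g: left-lcm gives L₀, ord ≤ 2.
h₀' ⇒ L via d/dx closure of L₀.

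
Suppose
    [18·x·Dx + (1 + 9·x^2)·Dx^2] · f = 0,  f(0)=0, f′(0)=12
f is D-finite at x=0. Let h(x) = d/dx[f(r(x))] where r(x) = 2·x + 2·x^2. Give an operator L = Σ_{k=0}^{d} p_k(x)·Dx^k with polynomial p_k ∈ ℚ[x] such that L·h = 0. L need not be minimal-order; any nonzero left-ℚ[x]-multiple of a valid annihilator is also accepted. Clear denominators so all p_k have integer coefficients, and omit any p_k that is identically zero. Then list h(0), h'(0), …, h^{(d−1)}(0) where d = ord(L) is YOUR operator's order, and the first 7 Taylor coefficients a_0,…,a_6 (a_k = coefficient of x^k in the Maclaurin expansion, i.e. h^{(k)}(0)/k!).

f: a_k = 0, 12, 0, -36, 0, 972/5, 0, …
Change of var in L_f (x↦r) gives L₀.
Derive L from L₀ (diff closure).
L = (-2 + 72·x + 288·x^2 + 432·x^3 + 216·x^4) + (1 + 2·x + 36·x^2 + 144·x^3 + 180·x^4 + 72·x^5)·Dx  (order 1).
h: a_k = 24, 48, -864, -3456, 26784, 184896, -684288, …
ICs: h(0) = 24.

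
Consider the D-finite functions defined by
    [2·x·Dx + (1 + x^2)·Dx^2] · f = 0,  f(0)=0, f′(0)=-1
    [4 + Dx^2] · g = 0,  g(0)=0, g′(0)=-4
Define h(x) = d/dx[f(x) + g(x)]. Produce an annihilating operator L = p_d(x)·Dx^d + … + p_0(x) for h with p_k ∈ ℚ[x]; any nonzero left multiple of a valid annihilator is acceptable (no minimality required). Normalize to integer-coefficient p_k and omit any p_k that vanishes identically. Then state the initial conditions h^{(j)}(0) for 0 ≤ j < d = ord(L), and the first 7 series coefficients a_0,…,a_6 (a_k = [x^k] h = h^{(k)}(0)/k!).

f: a_k = 0, -1, 0, 1/3, 0, -1/5, 0, …
g: a_k = 0, -4, 0, 8/3, 0, -8/15, 0, …
Sum ⇒ L₀ = lclm(L_f,L_g) in ℚ(x)⟨Dx⟩.
h₀' ⇒ L via d/dx closure of L₀.
L = (-32·x + 80·x^3 + 16·x^5) + (4 + 32·x^2 + 36·x^4 + 8·x^6)·Dx + (-8·x + 20·x^3 + 4·x^5)·Dx^2 + (1 + 8·x^2 + 9·x^4 + 2·x^6)·Dx^3  (order 3).
h: a_k = -5, 0, 9, 0, -11/3, 0, 61/45, …
ICs: h(0) = -5, h′(0) = 0, h′′(0) = 18.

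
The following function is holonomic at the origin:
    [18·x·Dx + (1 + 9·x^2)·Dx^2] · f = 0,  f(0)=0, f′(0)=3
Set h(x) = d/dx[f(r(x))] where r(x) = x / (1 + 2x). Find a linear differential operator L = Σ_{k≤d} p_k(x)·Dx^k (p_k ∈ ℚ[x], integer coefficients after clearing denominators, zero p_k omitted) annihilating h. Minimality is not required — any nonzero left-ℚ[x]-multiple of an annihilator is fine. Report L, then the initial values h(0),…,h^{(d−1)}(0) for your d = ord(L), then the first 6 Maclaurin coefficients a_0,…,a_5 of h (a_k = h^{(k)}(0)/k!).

L = (4 + 26·x) + (1 + 4·x + 13·x^2)·Dx  (order 1).
h: a_k = 3, -12, 9, 120, -597, 828, …
ICs: h(0) = 3.

f: a_k = 0, 3, 0, -9, 0, 243/5, …
Substitute x→r, Dx→(1/r')Dx; clear ⇒ L₀.
h=h₀': d/dx-closure on L₀ ⇒ L.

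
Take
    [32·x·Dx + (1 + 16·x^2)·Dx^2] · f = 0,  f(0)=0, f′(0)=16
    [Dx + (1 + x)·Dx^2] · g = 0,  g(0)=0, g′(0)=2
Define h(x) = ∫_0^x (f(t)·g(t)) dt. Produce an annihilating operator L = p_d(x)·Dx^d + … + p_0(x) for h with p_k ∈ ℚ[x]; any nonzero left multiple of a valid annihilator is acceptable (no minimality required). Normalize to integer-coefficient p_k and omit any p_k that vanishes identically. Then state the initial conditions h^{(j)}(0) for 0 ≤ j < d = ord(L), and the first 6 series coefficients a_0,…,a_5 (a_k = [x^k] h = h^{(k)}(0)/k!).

L = (4224 + 8384·x + 204800·x^2 + 531456·x^3 + 491520·x^4 + 212992·x^5 + 262144·x^7)·Dx^2 + (4098 + 28864·x + 258368·x^2 + 1045504·x^3 + 1798144·x^4 + 1523712·x^5 + 573440·x^6 + 786432·x^7 + 917504·x^8)·Dx^3 + (132 + 8644·x + 37632·x^2 + 196032·x^3 + 614400·x^4 + 955392·x^5 + 786432·x^6 + 540672·x^7 + 786432·x^8 + 524288·x^9)·Dx^4 + (65 + 258·x + 2497·x^2 + 8576·x^3 + 30336·x^4 + 76800·x^5 + 118272·x^6 + 98304·x^7 + 98304·x^8 + 131072·x^9 + 65536·x^10)·Dx^5  (order 5).
h: a_k = 0, 0, 0, 32/3, -4, -32, …
ICs: h(0) = 0, h′(0) = 0, h′′(0) = 0, h′′′(0) = 64, h′′′′(0) = -96.

f: a_k = 0, 16, 0, -256/3, 0, 4096/5, …
g: a_k = 0, 2, -1, 2/3, -1/2, 2/5, …
Sym-product of L_f,L_g gives L₀ (≤ ord 4).
h=∫h₀ ⇒ L = L₀·Dx.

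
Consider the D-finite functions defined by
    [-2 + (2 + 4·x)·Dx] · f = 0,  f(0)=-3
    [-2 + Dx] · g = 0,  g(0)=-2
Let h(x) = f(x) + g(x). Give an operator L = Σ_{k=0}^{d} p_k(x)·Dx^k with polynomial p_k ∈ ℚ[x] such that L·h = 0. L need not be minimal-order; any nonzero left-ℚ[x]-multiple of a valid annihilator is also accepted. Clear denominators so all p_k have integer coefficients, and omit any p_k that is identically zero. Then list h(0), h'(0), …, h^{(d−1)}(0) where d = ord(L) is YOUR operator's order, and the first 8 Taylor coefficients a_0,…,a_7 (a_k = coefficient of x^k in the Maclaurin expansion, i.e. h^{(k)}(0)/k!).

f: a_k = -3, -3, 3/2, -3/2, 15/8, -21/8, 63/16, -99/16, …
g: a_k = -2, -4, -4, -8/3, -4/3, -8/15, -8/45, -16/315, …
Sum ⇒ L₀ = lclm(L_f,L_g) in ℚ(x)⟨Dx⟩.
L = (6 + 8·x) + (-5 - 16·x - 16·x^2)·Dx + (1 + 6·x + 8·x^2)·Dx^2  (order 2).
h: a_k = -5, -7, -5/2, -25/6, 13/24, -379/120, 2707/720, -31441/5040, …
ICs: h(0) = -5, h′(0) = -7.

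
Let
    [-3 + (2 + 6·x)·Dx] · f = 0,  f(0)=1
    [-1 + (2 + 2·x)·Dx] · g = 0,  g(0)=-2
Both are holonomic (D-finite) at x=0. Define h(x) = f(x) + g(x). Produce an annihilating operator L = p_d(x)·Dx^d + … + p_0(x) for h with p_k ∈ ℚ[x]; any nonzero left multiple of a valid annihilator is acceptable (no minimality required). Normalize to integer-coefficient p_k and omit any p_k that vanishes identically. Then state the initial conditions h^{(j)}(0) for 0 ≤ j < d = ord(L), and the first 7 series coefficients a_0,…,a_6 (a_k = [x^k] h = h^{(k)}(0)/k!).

L = -3 + (8 + 12·x)·Dx + (4 + 16·x + 12·x^2)·Dx^2  (order 2).
h: a_k = -1, 1/2, -7/8, 25/16, -395/128, 1687/256, -15267/1024, …
ICs: h(0) = -1, h′(0) = 1/2.

f: a_k = 1, 3/2, -9/8, 27/16, -405/128, 1701/256, -15309/1024, …
g: a_k = -2, -1, 1/4, -1/8, 5/64, -7/128, 21/512, …
h₀=f+g: left-lcm gives L₀, ord ≤ 2.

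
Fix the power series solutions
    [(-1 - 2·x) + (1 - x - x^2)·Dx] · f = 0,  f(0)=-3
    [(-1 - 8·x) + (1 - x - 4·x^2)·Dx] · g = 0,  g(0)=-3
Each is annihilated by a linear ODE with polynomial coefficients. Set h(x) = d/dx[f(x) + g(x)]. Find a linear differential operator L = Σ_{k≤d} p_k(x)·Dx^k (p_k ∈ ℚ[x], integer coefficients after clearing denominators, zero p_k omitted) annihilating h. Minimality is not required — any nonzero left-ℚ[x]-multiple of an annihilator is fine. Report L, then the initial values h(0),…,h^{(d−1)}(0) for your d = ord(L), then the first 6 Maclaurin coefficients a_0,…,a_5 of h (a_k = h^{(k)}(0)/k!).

f: a_k = -3, -3, -6, -9, -15, -24, …
g: a_k = -3, -3, -15, -27, -87, -195, …
h₀=f+g: left-lcm gives L₀, ord ≤ 2.
Derive L from L₀ (diff closure).
L = (-6 - 216·x - 240·x^2 - 984·x^3 - 1554·x^4 - 1440·x^5 + 576·x^6) + (6 + 54·x + 66·x^2 + 144·x^3 - 177·x^4 - 1506·x^5 - 672·x^6 + 384·x^7)·Dx + (-1 + 2·x - 11·x^2 - 2·x^3 + 122·x^4 + 9·x^5 - 243·x^6 - 48·x^7 + 48·x^8)·Dx^2  (order 2).
h: a_k = -6, -42, -108, -408, -1095, -3492, …
ICs: h(0) = -6, h′(0) = -42.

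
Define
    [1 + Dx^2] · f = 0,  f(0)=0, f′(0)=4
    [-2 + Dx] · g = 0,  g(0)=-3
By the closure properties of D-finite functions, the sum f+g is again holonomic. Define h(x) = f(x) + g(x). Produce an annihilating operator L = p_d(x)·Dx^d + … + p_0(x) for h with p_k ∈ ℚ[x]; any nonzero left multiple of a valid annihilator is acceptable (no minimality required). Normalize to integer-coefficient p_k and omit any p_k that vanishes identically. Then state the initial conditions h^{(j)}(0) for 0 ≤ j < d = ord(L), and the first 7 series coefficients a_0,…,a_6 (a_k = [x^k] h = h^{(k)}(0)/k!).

L = -2 + Dx - 2·Dx^2 + Dx^3  (order 3).
h: a_k = -3, -2, -6, -14/3, -2, -23/30, -4/15, …
ICs: h(0) = -3, h′(0) = -2, h′′(0) = -12.

f: a_k = 0, 4, 0, -2/3, 0, 1/30, 0, …
g: a_k = -3, -6, -6, -4, -2, -4/5, -4/15, …
Sum ⇒ L₀ = lclm(L_f,L_g) in ℚ(x)⟨Dx⟩.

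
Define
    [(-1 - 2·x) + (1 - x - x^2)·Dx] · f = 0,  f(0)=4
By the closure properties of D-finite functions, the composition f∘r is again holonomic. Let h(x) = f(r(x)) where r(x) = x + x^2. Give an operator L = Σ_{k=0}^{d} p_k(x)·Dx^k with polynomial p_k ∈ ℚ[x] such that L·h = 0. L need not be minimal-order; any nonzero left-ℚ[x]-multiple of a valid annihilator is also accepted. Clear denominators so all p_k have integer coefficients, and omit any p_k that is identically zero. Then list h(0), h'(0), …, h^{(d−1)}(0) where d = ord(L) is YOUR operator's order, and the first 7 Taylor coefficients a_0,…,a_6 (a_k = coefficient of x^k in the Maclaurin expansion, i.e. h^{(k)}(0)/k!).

f: a_k = 4, 4, 8, 12, 20, 32, 52, …
h₀=f(r): pull back L_f along r ⇒ L₀.
L = (1 + 4·x + 6·x^2 + 4·x^3) + (-1 + x + 2·x^2 + 2·x^3 + x^4)·Dx  (order 1).
h: a_k = 4, 4, 12, 28, 64, 148, 344, …
ICs: h(0) = 4.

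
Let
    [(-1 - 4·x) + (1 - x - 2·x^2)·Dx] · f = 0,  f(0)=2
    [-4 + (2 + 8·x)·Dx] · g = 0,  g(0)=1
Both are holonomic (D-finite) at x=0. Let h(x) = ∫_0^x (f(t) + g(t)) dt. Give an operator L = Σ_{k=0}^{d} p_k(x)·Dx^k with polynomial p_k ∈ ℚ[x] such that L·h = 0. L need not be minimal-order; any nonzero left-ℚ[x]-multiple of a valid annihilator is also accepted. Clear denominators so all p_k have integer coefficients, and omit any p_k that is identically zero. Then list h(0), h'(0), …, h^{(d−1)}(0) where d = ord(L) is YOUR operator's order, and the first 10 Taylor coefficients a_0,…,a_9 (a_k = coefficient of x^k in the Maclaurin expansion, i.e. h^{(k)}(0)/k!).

f: a_k = 2, 2, 6, 10, 22, 42, 86, 170, 342, 682, …
g: a_k = 1, 2, -2, 4, -10, 28, -84, 264, -858, 2860, …
f+g: L₀ = lclm(L_f,L_g), ord ≤ 1+1.
Integrate: L := L₀·Dx.
L = (-16 - 84·x - 120·x^2 - 160·x^3)·Dx + (10 + 52·x + 204·x^2 + 400·x^3 + 400·x^4)·Dx^2 + (1 - 7·x - 56·x^2 - 8·x^3 + 200·x^4 + 160·x^5)·Dx^3  (order 3).
h: a_k = 0, 3, 2, 4/3, 7/2, 12/5, 35/3, 2/7, 217/4, -172/3, …
ICs: h(0) = 0, h′(0) = 3, h′′(0) = 4.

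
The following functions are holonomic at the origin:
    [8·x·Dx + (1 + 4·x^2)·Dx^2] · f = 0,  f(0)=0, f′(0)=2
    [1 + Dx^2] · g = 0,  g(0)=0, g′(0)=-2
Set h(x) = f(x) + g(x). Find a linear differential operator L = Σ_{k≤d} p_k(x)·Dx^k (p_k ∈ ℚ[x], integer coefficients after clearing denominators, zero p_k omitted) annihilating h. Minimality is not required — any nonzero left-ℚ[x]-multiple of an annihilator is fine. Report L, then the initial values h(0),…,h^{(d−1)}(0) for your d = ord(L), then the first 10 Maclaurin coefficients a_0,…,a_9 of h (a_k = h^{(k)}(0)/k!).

f: a_k = 0, 2, 0, -8/3, 0, 32/5, 0, -128/7, 0, 512/9, …
g: a_k = 0, -2, 0, 1/3, 0, -1/60, 0, 1/2520, 0, -1/181440, …
L₀ := lclm(L_f,L_g); ord L₀ ≤ 2+2.
L = (-376·x + 1600·x^3 + 128·x^5)·Dx + (-7 + 76·x^2 + 432·x^4 + 64·x^6)·Dx^2 + (-376·x + 1600·x^3 + 128·x^5)·Dx^3 + (-7 + 76·x^2 + 432·x^4 + 64·x^6)·Dx^4  (order 4).
h: a_k = 0, 0, 0, -7/3, 0, 383/60, 0, -46079/2520, 0, 10321919/181440, …
ICs: h(0) = 0, h′(0) = 0, h′′(0) = 0, h′′′(0) = -14.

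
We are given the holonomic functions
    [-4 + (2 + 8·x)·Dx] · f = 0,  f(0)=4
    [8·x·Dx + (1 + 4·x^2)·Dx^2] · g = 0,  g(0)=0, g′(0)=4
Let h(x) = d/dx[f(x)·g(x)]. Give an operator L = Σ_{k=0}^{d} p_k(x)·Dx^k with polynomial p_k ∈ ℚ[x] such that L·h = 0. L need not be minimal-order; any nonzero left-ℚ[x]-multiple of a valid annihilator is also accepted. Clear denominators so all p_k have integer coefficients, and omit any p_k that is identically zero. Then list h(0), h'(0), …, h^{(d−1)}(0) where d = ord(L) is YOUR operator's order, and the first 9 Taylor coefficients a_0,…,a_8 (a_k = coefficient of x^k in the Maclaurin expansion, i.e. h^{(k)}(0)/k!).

L = (-4 + 160·x + 320·x^2 - 384·x^3 - 192·x^4) + (16 + 120·x + 432·x^2 + 544·x^3 - 1344·x^4 - 768·x^5)·Dx + (3 + 20·x + 24·x^2 - 16·x^3 - 16·x^4 - 384·x^5 - 256·x^6)·Dx^2  (order 2).
h: a_k = 16, 64, -160, 256/3, -992/3, 13952/5, -144832/15, 2972672/105, -737120/7, …
ICs: h(0) = 16, h′(0) = 64.

f: a_k = 4, 8, -8, 16, -40, 112, -336, 1056, -3432, …
g: a_k = 0, 4, 0, -16/3, 0, 64/5, 0, -256/7, 0, …
h₀=f·g: eliminate ⇒ L₀, order ≤ 1·2.
h=h₀': d/dx-closure on L₀ ⇒ L.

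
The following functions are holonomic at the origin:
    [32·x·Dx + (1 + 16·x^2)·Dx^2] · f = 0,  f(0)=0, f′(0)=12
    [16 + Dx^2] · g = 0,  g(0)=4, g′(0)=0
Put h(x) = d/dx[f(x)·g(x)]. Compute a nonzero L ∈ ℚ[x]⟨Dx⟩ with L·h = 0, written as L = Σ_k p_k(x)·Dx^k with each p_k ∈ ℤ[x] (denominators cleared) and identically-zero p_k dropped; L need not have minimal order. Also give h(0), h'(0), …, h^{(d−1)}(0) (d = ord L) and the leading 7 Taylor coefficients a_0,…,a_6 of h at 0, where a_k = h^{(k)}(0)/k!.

f: a_k = 0, 12, 0, -64, 0, 3072/5, 0, …
g: a_k = 4, 0, -32, 0, 128/3, 0, -1024/45, …
Product ⇒ symmetric product L₀, ord ≤ 4.
h₀' ⇒ L via d/dx closure of L₀.
L = (14080 + 602112·x^2 + 15106048·x^4 + 50331648·x^6 + 100663296·x^8 + 268435456·x^10 + 2147483648·x^12) + (8704·x + 581632·x^3 + 9175040·x^5 + 41943040·x^7 + 167772160·x^9 + 536870912·x^11)·Dx + (960 + 43520·x^2 + 1093632·x^4 + 4849664·x^6 + 16777216·x^8 + 67108864·x^10 + 268435456·x^12)·Dx^2 + (544·x + 36352·x^3 + 573440·x^5 + 2621440·x^7 + 10485760·x^9 + 33554432·x^11)·Dx^3 + (5 + 368·x^2 + 9344·x^4 + 106496·x^6 + 655360·x^8 + 3145728·x^10 + 8388608·x^12)·Dx^4  (order 4).
h: a_k = 48, 0, -1920, 0, 25088, 0, -5328896/15, …
ICs: h(0) = 48, h′(0) = 0, h′′(0) = -3840, h′′′(0) = 0.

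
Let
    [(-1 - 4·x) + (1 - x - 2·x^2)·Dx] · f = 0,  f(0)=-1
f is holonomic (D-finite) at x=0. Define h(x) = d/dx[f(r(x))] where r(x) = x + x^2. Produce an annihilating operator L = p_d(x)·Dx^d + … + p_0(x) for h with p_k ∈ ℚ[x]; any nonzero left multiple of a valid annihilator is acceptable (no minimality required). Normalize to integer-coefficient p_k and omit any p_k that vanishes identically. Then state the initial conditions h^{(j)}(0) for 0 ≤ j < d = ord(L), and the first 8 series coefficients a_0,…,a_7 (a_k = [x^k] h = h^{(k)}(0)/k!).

L = (8 + 10·x + 30·x^2 + 40·x^3 + 20·x^4) + (-1 - x + 5·x^2 + 10·x^3 + 10·x^4 + 4·x^5)·Dx  (order 1).
h: a_k = -1, -8, -33, -116, -400, -1314, -4179, -13056, …
ICs: h(0) = -1.

f: a_k = -1, -1, -3, -5, -11, -21, -43, -85, …
h₀=f(r): pull back L_f along r ⇒ L₀.
h₀' ⇒ L via d/dx closure of L₀.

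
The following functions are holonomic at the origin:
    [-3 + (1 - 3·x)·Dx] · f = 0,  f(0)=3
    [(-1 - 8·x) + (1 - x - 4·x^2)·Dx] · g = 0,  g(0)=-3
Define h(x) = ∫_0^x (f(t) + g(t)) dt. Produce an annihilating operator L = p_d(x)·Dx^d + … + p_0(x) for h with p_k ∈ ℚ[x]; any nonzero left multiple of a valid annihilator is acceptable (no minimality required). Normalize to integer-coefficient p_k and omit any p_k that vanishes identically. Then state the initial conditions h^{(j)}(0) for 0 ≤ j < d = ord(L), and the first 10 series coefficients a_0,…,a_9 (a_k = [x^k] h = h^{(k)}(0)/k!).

L = (6 - 72·x + 144·x^2 - 144·x^3)·Dx + (4 - 84·x^2 + 252·x^3 - 288·x^4)·Dx^2 + (-1 + 8·x - 21·x^2 + 8·x^3 + 54·x^4 - 72·x^5)·Dx^3  (order 3).
h: a_k = 0, 0, 3, 4, 27/2, 156/5, 89, 1644/7, 2619/4, 5396/3, …
ICs: h(0) = 0, h′(0) = 0, h′′(0) = 6.

f: a_k = 3, 9, 27, 81, 243, 729, 2187, 6561, 19683, 59049, …
g: a_k = -3, -3, -15, -27, -87, -195, -543, -1323, -3495, -8787, …
Weyl lclm of L_f,L_g ⇒ L₀ (ord ≤ 2).
h=∫h₀ ⇒ L = L₀·Dx.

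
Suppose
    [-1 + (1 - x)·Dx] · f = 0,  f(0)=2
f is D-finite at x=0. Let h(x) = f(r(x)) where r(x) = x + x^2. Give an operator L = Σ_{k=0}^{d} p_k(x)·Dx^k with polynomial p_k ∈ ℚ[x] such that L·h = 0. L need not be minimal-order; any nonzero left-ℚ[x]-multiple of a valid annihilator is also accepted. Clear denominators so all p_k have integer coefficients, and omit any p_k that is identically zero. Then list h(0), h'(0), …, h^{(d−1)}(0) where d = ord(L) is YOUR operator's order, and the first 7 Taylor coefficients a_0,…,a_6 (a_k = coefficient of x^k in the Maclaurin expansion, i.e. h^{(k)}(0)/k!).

f: a_k = 2, 2, 2, 2, 2, 2, 2, …
Substitute x→r, Dx→(1/r')Dx; clear ⇒ L₀.
L = (1 + 2·x) + (-1 + x + x^2)·Dx  (order 1).
h: a_k = 2, 2, 4, 6, 10, 16, 26, …
ICs: h(0) = 2.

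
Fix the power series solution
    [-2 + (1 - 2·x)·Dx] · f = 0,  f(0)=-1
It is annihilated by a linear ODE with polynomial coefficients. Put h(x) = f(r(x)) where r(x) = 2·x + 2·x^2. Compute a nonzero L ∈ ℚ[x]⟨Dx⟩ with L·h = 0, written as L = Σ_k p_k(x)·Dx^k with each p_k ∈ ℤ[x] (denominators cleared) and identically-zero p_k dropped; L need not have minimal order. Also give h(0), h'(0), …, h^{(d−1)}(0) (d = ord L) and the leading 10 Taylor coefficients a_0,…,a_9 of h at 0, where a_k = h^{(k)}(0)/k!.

f: a_k = -1, -2, -4, -8, -16, -32, -64, -128, -256, -512, …
L₀ from L_f via x↦r, Dx↦r'^{-1}Dx.
L = (4 + 8·x) + (-1 + 4·x + 4·x^2)·Dx  (order 1).
h: a_k = -1, -4, -20, -96, -464, -2240, -10816, -52224, -252160, -1217536, …
ICs: h(0) = -1.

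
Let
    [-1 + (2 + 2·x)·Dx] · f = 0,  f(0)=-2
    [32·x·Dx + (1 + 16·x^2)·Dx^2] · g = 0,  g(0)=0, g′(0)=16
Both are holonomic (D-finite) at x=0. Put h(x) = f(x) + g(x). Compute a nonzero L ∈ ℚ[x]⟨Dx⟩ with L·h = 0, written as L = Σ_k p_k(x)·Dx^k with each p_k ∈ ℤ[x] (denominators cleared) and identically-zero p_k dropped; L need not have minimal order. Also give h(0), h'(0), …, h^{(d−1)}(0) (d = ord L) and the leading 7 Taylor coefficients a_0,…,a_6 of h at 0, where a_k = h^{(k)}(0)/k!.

f: a_k = -2, -1, 1/4, -1/8, 5/64, -7/128, 21/512, …
g: a_k = 0, 16, 0, -256/3, 0, 4096/5, 0, …
Sum ⇒ L₀ = lclm(L_f,L_g) in ℚ(x)⟨Dx⟩.
L = (-64 - 160·x + 3072·x^2 + 1536·x^3)·Dx + (-131 - 256·x + 5920·x^2 + 12288·x^3 + 5376·x^4)·Dx^2 + (-2 + 126·x + 192·x^2 + 2112·x^3 + 3584·x^4 + 1536·x^5)·Dx^3  (order 3).
h: a_k = -2, 15, 1/4, -2051/24, 5/64, 524253/640, 21/512, …
ICs: h(0) = -2, h′(0) = 15, h′′(0) = 1/2.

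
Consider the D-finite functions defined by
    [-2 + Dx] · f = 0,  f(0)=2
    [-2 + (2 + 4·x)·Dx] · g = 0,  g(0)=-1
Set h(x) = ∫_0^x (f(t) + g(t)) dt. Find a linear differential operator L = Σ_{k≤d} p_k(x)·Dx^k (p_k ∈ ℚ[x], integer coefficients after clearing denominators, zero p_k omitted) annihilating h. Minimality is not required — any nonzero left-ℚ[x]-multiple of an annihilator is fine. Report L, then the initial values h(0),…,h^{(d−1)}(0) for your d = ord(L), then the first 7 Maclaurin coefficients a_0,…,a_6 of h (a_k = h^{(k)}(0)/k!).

f: a_k = 2, 4, 4, 8/3, 4/3, 8/15, 8/45, …
g: a_k = -1, -1, 1/2, -1/2, 5/8, -7/8, 21/16, …
Weyl lclm of L_f,L_g ⇒ L₀ (ord ≤ 2).
∫: right-multiply L₀ by Dx.
L = (6 + 8·x)·Dx + (-5 - 16·x - 16·x^2)·Dx^2 + (1 + 6·x + 8·x^2)·Dx^3  (order 3).
h: a_k = 0, 1, 3/2, 3/2, 13/24, 47/120, -41/720, …
ICs: h(0) = 0, h′(0) = 1, h′′(0) = 3.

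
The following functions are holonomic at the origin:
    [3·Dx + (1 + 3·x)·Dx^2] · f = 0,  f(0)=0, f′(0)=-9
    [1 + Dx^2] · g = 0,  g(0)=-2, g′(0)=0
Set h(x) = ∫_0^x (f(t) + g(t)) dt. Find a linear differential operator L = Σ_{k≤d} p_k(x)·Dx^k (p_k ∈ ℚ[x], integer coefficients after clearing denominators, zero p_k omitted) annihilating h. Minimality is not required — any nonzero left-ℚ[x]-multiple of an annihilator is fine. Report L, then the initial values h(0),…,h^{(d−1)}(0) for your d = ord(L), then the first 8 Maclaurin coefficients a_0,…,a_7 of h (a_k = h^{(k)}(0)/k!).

L = (165 + 18·x + 27·x^2)·Dx^2 + (19 + 63·x + 27·x^2 + 27·x^3)·Dx^3 + (165 + 18·x + 27·x^2)·Dx^4 + (19 + 63·x + 27·x^2 + 27·x^3)·Dx^5  (order 5).
h: a_k = 0, -2, -9/2, 29/6, -27/4, 182/15, -243/10, 131221/2520, …
ICs: h(0) = 0, h′(0) = -2, h′′(0) = -9, h′′′(0) = 29, h′′′′(0) = -162.

f: a_k = 0, -9, 27/2, -27, 243/4, -729/5, 729/2, -6561/7, …
g: a_k = -2, 0, 1, 0, -1/12, 0, 1/360, 0, …
Sum ⇒ L₀ = lclm(L_f,L_g) in ℚ(x)⟨Dx⟩.
Integrate: L := L₀·Dx.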